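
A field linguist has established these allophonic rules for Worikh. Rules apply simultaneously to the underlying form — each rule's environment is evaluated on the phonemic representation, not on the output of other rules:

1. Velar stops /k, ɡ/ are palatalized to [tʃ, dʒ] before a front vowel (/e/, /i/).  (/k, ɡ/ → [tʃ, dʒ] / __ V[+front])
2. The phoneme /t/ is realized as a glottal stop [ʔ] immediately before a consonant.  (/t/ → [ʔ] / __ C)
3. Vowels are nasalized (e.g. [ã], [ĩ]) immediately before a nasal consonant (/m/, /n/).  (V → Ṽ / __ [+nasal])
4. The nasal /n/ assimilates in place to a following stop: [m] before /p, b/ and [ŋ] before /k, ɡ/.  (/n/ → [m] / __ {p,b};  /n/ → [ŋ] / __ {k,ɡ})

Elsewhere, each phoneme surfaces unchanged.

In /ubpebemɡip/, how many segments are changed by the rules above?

Segments that undergo a rule: /e/ → [ẽ] (rule 3); /ɡ/ → [dʒ] (rule 1).
All other segments surface unchanged.

2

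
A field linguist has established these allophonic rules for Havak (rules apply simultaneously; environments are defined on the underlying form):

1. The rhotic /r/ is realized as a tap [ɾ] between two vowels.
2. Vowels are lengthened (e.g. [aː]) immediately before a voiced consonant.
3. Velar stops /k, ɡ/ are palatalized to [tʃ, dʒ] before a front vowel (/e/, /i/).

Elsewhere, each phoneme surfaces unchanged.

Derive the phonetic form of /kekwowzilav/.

/k/ — word-initial, before a front vowel — surfaces as [tʃ] (rule 3).
/e/ — between /k/ and /k/; rule 2 does not apply here → [e].
/k/ (between /e/ and /w/) fails the environment for rule 3, so it stays [k].
/w/ — not in any rule's target class → [w].
Rule 2 applies to /o/ (between /w/ and /w/: before a voiced consonant) → [oː].
/w/ stays [w].
/z/ — not in any rule's target class → [z].
/i/ — between /z/ and /l/, before a voiced consonant — surfaces as [iː] (rule 2).
/l/ (between /i/ and /a/) is unaffected → [l].
Rule 2 applies to /a/ (between /l/ and /v/: before a voiced consonant) → [aː].
/v/ — not in any rule's target class → [v].

[tʃekwoːwziːlaːv]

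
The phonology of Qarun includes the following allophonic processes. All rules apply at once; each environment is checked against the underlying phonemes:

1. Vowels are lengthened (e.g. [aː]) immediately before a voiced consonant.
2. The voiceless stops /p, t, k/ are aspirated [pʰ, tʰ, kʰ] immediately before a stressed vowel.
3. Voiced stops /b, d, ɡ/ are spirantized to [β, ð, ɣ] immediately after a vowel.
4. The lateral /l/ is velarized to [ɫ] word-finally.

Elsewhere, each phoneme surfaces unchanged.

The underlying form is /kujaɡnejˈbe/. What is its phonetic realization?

[kuːjaːɣneːjˈbe]

/k/ (word-initial): rule 2 targets it, but not immediately before a stressed vowel → unchanged [k].
/u/ (between /k/ and /j/) occurs before a voiced consonant → [uː] by rule 1.
/a/ — between /j/ and /ɡ/, before a voiced consonant — surfaces as [aː] (rule 1).
/ɡ/ meets the environment for rule 3 (immediately after a vowel) → [ɣ].
/e/ — between /n/ and /j/, before a voiced consonant — surfaces as [eː] (rule 1).
/b/ (between /j/ and /e/) is in the target of rule 3 but the environment (immediately after a vowel) is not met → [b].
/e/ — word-final; rule 1 does not apply here → [e].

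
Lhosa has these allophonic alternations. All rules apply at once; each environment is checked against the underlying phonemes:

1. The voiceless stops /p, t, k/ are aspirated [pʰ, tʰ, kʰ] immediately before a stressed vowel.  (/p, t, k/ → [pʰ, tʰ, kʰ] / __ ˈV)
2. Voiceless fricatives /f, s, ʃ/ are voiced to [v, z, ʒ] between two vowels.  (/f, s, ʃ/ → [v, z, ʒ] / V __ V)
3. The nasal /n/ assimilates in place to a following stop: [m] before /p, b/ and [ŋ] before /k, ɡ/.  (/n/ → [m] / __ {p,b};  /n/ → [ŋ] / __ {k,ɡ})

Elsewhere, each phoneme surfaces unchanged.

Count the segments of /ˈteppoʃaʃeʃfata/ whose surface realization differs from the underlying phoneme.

Segments that undergo a rule: /t/ → [tʰ] (rule 1); /ʃ/ → [ʒ] (rule 2); /ʃ/ → [ʒ] (rule 2).
All other segments surface unchanged.

3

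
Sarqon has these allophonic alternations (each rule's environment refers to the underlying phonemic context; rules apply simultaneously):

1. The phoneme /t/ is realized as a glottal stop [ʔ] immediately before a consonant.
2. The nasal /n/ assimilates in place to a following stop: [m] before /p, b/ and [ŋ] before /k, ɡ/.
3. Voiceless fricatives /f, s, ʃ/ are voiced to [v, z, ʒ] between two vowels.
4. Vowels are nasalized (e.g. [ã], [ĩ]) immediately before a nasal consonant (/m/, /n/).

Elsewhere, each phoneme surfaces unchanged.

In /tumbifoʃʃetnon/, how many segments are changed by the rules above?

Segments that undergo a rule: /u/ → [ũ] (rule 4); /f/ → [v] (rule 3); /t/ → [ʔ] (rule 1); /o/ → [õ] (rule 4).
All other segments surface unchanged.

4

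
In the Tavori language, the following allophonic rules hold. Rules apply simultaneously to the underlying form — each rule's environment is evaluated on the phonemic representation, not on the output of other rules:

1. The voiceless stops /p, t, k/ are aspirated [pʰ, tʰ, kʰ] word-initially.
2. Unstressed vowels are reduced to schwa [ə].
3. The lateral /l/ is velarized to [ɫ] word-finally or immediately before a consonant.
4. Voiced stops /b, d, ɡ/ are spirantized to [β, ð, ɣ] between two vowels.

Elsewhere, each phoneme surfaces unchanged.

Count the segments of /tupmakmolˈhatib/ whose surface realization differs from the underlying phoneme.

6

Segments that undergo a rule: /t/ → [tʰ] (rule 1); /u/ → [ə] (rule 2); /a/ → [ə] (rule 2); /o/ → [ə] (rule 2); /l/ → [ɫ] (rule 3); /i/ → [ə] (rule 2).
All other segments surface unchanged.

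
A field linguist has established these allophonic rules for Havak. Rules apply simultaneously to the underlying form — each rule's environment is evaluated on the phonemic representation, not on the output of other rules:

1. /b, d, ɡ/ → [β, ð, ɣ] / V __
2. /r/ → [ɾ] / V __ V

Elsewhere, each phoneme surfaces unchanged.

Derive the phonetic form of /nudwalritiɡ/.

[nuðwalritiɣ]

/n/ stays [n].
/u/ (between /n/ and /d/) is unaffected → [u].
/d/ meets the environment for rule 1 (immediately after a vowel) → [ð].
/w/ (between /d/ and /a/) is unaffected → [w].
/a/ — not in any rule's target class → [a].
/l/ (between /a/ and /r/) is unaffected → [l].
/r/ — between /l/ and /i/; rule 2 does not apply here → [r].
/i/ (between /r/ and /t/): no rule targets it → [i].
/t/ — not in any rule's target class → [t].
/i/ stays [i].
/ɡ/ — word-final, immediately after a vowel — surfaces as [ɣ] (rule 1).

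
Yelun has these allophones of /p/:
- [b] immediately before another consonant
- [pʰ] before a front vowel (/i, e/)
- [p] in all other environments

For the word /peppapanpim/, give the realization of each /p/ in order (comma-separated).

Occurrence 1 (position 1): before a front vowel (/i, e/) → [pʰ].
Occurrence 2 (position 3): immediately before another consonant → [b].
Occurrence 3 (position 4): no conditioning environment matches → elsewhere allophone [p].
Occurrence 4 (position 6): no conditioning environment matches → elsewhere allophone [p].
Occurrence 5 (position 9): before a front vowel (/i, e/) → [pʰ].

[pʰ], [b], [p], [p], [pʰ]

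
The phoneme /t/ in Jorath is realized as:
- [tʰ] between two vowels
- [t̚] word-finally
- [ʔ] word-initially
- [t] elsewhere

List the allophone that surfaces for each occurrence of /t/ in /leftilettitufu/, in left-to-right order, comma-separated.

Occurrence 1 (position 4): no conditioning environment matches → elsewhere allophone [t].
Occurrence 2 (position 8): no conditioning environment matches → elsewhere allophone [t].
Occurrence 3 (position 9): no conditioning environment matches → elsewhere allophone [t].
Occurrence 4 (position 11): between two vowels → [tʰ].

[t], [t], [t], [tʰ]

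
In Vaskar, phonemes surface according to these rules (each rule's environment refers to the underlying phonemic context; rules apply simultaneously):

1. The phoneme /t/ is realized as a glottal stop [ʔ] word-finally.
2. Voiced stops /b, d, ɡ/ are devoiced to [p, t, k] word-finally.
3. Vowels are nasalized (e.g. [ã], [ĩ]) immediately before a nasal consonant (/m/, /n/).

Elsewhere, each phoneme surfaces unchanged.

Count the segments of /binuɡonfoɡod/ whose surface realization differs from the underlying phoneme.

3

Segments that undergo a rule: /i/ → [ĩ] (rule 3); /o/ → [õ] (rule 3); /d/ → [t] (rule 2).
All other segments surface unchanged.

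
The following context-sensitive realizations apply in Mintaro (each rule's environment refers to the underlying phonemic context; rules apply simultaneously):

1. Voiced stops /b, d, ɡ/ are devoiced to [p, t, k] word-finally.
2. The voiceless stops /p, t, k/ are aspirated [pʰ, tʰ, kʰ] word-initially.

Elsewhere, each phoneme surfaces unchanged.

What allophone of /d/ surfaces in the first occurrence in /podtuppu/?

/d/ (between /o/ and /t/) is in the target of rule 1 but the environment (word-finally) is not met → [d].

[d]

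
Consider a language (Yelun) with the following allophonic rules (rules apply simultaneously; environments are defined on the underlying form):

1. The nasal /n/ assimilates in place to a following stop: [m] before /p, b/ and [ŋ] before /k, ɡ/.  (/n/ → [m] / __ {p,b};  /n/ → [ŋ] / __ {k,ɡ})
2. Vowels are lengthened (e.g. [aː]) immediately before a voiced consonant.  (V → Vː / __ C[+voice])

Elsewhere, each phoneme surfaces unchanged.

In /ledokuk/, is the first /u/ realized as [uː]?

/u/ (between /k/ and /k/) is in the target of rule 2 but the environment (before a voiced consonant) is not met → [u].
The actual realization is [u], not [uː].

No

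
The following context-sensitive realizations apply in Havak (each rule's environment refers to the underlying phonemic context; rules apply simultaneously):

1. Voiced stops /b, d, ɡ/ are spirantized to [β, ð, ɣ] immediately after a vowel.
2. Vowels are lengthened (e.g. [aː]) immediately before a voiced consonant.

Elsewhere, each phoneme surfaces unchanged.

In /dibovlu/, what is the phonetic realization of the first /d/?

[d]

/d/ — word-initial; rule 1 does not apply here → [d].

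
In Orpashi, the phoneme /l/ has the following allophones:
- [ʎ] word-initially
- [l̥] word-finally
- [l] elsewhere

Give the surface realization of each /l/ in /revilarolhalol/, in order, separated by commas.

Occurrence 1 (position 5): no conditioning environment matches → elsewhere allophone [l].
Occurrence 2 (position 9): no conditioning environment matches → elsewhere allophone [l].
Occurrence 3 (position 12): no conditioning environment matches → elsewhere allophone [l].
Occurrence 4 (position 14): word-finally → [l̥].

[l], [l], [l], [l̥]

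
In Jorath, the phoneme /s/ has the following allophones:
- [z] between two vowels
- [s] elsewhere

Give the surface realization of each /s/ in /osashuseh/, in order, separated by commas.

[z], [s], [z]

Occurrence 1 (position 2): between two vowels → [z].
Occurrence 2 (position 4): no conditioning environment matches → elsewhere allophone [s].
Occurrence 3 (position 7): between two vowels → [z].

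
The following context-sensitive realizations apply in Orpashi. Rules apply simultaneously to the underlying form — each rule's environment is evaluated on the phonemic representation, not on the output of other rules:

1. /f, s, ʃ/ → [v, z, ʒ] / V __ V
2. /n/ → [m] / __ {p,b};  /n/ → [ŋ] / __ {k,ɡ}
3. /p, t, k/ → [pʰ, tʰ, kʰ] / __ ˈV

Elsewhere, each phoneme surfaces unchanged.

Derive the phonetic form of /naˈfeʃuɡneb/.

/n/ (word-initial) is in the target of rule 2 but the environment (before a labial or velar stop) is not met → [n].
/a/ stays [a].
/f/ meets the environment for rule 1 (between two vowels) → [v].
/e/ (between /f/ and /ʃ/): no rule targets it → [e].
/ʃ/ meets the environment for rule 1 (between two vowels) → [ʒ].
/u/ stays [u].
/ɡ/ (between /u/ and /n/) is unaffected → [ɡ].
/n/ (between /ɡ/ and /e/): rule 2 targets it, but not before a labial or velar stop → unchanged [n].
/e/ stays [e].
/b/ stays [b].

[naˈveʒuɡneb]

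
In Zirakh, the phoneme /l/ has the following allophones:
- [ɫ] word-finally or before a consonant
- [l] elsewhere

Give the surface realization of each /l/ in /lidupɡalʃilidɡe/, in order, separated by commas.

[l], [ɫ], [l]

Occurrence 1 (position 1): no conditioning environment matches → elsewhere allophone [l].
Occurrence 2 (position 8): word-finally or before a consonant → [ɫ].
Occurrence 3 (position 11): no conditioning environment matches → elsewhere allophone [l].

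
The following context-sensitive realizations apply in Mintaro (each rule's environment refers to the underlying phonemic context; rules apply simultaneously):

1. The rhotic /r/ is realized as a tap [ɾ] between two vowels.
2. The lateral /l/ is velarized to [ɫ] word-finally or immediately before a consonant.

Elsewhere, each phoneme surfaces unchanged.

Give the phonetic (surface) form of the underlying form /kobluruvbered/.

/k/ (word-initial): no rule targets it → [k].
/o/ — not in any rule's target class → [o].
/b/ — not in any rule's target class → [b].
/l/ (between /b/ and /u/) fails the environment for rule 2, so it stays [l].
/u/ (between /l/ and /r/) is unaffected → [u].
/r/ — between /u/ and /u/, between two vowels — surfaces as [ɾ] (rule 1).
/u/ (between /r/ and /v/) is unaffected → [u].
/v/ stays [v].
/b/ (between /v/ and /e/) is unaffected → [b].
/e/ — not in any rule's target class → [e].
/r/ (between /e/ and /e/): between two vowels, so rule 1 applies → [ɾ].
/e/ (between /r/ and /d/) is unaffected → [e].
/d/ (word-final): no rule targets it → [d].

[kobluɾuvbeɾed]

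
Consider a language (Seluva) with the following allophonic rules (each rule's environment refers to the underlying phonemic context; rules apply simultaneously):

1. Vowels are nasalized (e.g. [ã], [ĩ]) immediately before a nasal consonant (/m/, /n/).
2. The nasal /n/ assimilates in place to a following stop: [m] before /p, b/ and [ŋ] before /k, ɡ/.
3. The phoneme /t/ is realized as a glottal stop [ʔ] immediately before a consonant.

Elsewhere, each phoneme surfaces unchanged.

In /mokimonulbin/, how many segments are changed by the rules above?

3

Segments that undergo a rule: /i/ → [ĩ] (rule 1); /o/ → [õ] (rule 1); /i/ → [ĩ] (rule 1).
All other segments surface unchanged.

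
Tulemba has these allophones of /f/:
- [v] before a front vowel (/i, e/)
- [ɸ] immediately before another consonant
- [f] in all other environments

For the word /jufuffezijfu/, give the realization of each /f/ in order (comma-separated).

[f], [ɸ], [v], [f]

Occurrence 1 (position 3): no conditioning environment matches → elsewhere allophone [f].
Occurrence 2 (position 5): immediately before another consonant → [ɸ].
Occurrence 3 (position 6): before a front vowel (/i, e/) → [v].
Occurrence 4 (position 11): no conditioning environment matches → elsewhere allophone [f].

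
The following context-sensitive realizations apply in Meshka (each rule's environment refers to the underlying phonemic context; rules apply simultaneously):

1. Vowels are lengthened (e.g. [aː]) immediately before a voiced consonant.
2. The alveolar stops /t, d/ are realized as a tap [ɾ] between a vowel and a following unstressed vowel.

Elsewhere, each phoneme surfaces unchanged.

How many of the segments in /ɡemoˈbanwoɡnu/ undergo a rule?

4

Segments that undergo a rule: /e/ → [eː] (rule 1); /o/ → [oː] (rule 1); /a/ → [aː] (rule 1); /o/ → [oː] (rule 1).
All other segments surface unchanged.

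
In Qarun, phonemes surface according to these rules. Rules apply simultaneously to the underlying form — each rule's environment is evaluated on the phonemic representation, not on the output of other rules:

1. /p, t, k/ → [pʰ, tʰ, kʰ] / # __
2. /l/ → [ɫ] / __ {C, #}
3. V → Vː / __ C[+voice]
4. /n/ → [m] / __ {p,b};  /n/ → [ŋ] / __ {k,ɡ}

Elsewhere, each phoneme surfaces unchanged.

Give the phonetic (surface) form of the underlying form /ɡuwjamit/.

/ɡ/ (word-initial) is unaffected → [ɡ].
/u/ meets the environment for rule 3 (before a voiced consonant) → [uː].
/w/ stays [w].
/j/ — not in any rule's target class → [j].
/a/ meets the environment for rule 3 (before a voiced consonant) → [aː].
/m/ stays [m].
/i/ (between /m/ and /t/) fails the environment for rule 3, so it stays [i].
/t/ (word-final) is in the target of rule 1 but the environment (word-initially) is not met → [t].

[ɡuːwjaːmit]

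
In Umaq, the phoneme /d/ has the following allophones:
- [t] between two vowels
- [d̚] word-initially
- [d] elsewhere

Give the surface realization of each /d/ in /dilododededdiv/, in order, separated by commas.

[d̚], [t], [t], [t], [d], [d]

Occurrence 1 (position 1): word-initially → [d̚].
Occurrence 2 (position 5): between two vowels → [t].
Occurrence 3 (position 7): between two vowels → [t].
Occurrence 4 (position 9): between two vowels → [t].
Occurrence 5 (position 11): no conditioning environment matches → elsewhere allophone [d].
Occurrence 6 (position 12): no conditioning environment matches → elsewhere allophone [d].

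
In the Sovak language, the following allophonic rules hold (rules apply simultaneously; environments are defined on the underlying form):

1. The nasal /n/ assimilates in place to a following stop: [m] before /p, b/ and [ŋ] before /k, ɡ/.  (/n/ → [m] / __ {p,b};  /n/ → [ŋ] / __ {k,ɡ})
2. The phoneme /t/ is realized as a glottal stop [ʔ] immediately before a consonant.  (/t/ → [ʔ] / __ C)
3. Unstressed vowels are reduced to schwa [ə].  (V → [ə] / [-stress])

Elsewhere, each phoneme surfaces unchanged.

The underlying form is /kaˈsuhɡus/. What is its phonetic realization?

[kəˈsuhɡəs]

/k/ (word-initial) is unaffected → [k].
/a/ — between /k/ and /s/, in an unstressed syllable — surfaces as [ə] (rule 3).
/s/ (between /a/ and /u/) is unaffected → [s].
/u/ (between /s/ and /h/) fails the environment for rule 3, so it stays [u].
/h/ — not in any rule's target class → [h].
/ɡ/ — not in any rule's target class → [ɡ].
/u/ — between /ɡ/ and /s/, in an unstressed syllable — surfaces as [ə] (rule 3).
/s/ stays [s].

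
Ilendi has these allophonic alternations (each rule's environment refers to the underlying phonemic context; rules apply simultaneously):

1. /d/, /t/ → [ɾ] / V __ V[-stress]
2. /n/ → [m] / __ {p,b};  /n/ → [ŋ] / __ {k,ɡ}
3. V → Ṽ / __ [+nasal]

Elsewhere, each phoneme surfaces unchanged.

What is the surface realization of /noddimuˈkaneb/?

/n/ (word-initial): rule 2 targets it, but not before a labial or velar stop → unchanged [n].
/o/ (between /n/ and /d/): rule 3 targets it, but not before a nasal consonant → unchanged [o].
/d/ — between /o/ and /d/; rule 1 does not apply here → [d].
/d/ (between /d/ and /i/): rule 1 targets it, but not between a vowel and a following unstressed vowel → unchanged [d].
/i/ meets the environment for rule 3 (before a nasal consonant) → [ĩ].
/m/ — not in any rule's target class → [m].
/u/ (between /m/ and /k/): rule 3 targets it, but not before a nasal consonant → unchanged [u].
/k/ (between /u/ and /a/): no rule targets it → [k].
/a/ (between /k/ and /n/): before a nasal consonant, so rule 3 applies → [ã].
/n/ (between /a/ and /e/): rule 2 targets it, but not before a labial or velar stop → unchanged [n].
/e/ — between /n/ and /b/; rule 3 does not apply here → [e].
/b/ (word-final) is unaffected → [b].

[noddĩmuˈkãneb]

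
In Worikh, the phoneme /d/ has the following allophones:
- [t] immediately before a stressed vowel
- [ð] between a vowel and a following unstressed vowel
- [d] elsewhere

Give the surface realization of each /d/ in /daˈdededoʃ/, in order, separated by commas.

[d], [t], [ð], [ð]

Occurrence 1 (position 1): no conditioning environment matches → elsewhere allophone [d].
Occurrence 2 (position 3): immediately before a stressed vowel → [t].
Occurrence 3 (position 5): between a vowel and a following unstressed vowel → [ð].
Occurrence 4 (position 7): between a vowel and a following unstressed vowel → [ð].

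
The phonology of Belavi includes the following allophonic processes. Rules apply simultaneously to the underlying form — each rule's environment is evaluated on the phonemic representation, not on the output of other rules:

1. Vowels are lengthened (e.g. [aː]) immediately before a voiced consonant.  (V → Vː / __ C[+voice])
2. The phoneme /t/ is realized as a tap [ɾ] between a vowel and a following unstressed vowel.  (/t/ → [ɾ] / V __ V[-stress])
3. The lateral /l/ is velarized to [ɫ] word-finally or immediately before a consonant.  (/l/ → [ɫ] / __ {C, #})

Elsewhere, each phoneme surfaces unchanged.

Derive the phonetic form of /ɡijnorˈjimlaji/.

/ɡ/ (word-initial) is unaffected → [ɡ].
Rule 1 applies to /i/ (between /ɡ/ and /j/: before a voiced consonant) → [iː].
/j/ — not in any rule's target class → [j].
/n/ (between /j/ and /o/): no rule targets it → [n].
/o/ (between /n/ and /r/): before a voiced consonant, so rule 1 applies → [oː].
/r/ (between /o/ and /j/): no rule targets it → [r].
/j/ stays [j].
Rule 1 applies to /i/ (between /j/ and /m/: before a voiced consonant) → [iː].
/m/ (between /i/ and /l/): no rule targets it → [m].
/l/ — between /m/ and /a/; rule 3 does not apply here → [l].
/a/ meets the environment for rule 1 (before a voiced consonant) → [aː].
/j/ (between /a/ and /i/): no rule targets it → [j].
/i/ — word-final; rule 1 does not apply here → [i].

[ɡiːjnoːrˈjiːmlaːji]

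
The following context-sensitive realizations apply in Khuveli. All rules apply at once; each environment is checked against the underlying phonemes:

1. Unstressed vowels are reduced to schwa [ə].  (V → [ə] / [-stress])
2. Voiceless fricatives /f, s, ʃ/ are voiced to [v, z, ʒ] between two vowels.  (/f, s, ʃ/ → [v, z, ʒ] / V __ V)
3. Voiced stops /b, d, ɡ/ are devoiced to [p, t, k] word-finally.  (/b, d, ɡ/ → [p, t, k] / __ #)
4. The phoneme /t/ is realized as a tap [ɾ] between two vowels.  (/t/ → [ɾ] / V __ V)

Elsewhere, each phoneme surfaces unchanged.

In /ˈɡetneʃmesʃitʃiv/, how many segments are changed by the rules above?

4

Segments that undergo a rule: /e/ → [ə] (rule 1); /e/ → [ə] (rule 1); /i/ → [ə] (rule 1); /i/ → [ə] (rule 1).
All other segments surface unchanged.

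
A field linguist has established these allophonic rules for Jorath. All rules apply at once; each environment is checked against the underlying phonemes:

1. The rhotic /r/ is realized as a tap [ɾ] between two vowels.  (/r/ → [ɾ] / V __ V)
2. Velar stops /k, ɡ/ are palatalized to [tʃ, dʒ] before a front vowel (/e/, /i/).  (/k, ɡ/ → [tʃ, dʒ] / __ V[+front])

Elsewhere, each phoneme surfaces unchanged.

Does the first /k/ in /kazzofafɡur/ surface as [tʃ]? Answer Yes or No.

No

/k/ (word-initial): rule 2 targets it, but not before a front vowel → unchanged [k].
The actual realization is [k], not [tʃ].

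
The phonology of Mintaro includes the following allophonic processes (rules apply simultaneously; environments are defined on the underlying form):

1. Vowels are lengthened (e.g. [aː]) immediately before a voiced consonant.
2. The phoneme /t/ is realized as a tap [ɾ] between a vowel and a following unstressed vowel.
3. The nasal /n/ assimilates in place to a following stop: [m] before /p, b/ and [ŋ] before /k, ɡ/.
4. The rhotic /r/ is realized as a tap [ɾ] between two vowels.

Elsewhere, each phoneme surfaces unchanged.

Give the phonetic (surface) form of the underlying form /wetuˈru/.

[weɾuːˈɾu]

/w/ stays [w].
/e/ (between /w/ and /t/): rule 1 targets it, but not before a voiced consonant → unchanged [e].
/t/ (between /e/ and /u/) occurs between a vowel and a following unstressed vowel → [ɾ] by rule 2.
Rule 1 applies to /u/ (between /t/ and /r/: before a voiced consonant) → [uː].
/r/ (between /u/ and /u/) occurs between two vowels → [ɾ] by rule 4.
/u/ (word-final) is in the target of rule 1 but the environment (before a voiced consonant) is not met → [u].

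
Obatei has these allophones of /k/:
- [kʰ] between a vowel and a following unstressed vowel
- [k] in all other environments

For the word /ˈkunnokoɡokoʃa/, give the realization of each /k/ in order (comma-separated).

Occurrence 1 (position 1): no conditioning environment matches → elsewhere allophone [k].
Occurrence 2 (position 6): between a vowel and a following unstressed vowel → [kʰ].
Occurrence 3 (position 10): between a vowel and a following unstressed vowel → [kʰ].

[k], [kʰ], [kʰ]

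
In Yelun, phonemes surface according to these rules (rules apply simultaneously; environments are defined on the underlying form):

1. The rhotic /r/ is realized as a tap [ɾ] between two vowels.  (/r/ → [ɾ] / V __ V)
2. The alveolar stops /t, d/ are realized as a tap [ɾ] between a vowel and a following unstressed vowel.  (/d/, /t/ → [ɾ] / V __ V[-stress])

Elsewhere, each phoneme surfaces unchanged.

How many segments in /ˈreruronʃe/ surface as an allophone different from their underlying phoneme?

Segments that undergo a rule: /r/ → [ɾ] (rule 1); /r/ → [ɾ] (rule 1).
All other segments surface unchanged.

2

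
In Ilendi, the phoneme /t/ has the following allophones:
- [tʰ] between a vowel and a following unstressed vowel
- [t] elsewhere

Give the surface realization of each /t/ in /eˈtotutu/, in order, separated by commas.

Occurrence 1 (position 2): no conditioning environment matches → elsewhere allophone [t].
Occurrence 2 (position 4): between a vowel and a following unstressed vowel → [tʰ].
Occurrence 3 (position 6): between a vowel and a following unstressed vowel → [tʰ].

[t], [tʰ], [tʰ]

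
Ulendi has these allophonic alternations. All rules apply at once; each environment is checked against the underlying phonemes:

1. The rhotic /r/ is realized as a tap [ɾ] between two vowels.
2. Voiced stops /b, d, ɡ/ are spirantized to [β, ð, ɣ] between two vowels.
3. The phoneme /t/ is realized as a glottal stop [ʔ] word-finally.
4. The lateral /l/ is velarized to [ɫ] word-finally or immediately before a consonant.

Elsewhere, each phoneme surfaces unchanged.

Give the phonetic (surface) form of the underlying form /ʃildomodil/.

[ʃiɫdomoðiɫ]

/l/ — between /i/ and /d/, word-finally or immediately before a consonant — surfaces as [ɫ] (rule 4).
/d/ (between /l/ and /o/) is in the target of rule 2 but the environment (between two vowels) is not met → [d].
/d/ meets the environment for rule 2 (between two vowels) → [ð].
/l/ — word-final, word-finally or immediately before a consonant — surfaces as [ɫ] (rule 4).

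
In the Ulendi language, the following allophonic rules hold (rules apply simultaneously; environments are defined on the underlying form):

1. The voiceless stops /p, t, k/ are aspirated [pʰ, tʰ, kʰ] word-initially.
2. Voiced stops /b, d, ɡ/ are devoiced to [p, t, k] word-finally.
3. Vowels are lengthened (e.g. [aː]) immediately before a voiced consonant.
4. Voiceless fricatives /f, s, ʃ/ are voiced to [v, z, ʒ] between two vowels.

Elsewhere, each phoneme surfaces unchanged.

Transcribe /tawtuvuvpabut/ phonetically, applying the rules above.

[tʰaːwtuːvuːvpaːbut]

/t/ — word-initial, word-initially — surfaces as [tʰ] (rule 1).
/a/ meets the environment for rule 3 (before a voiced consonant) → [aː].
/w/ (between /a/ and /t/) is unaffected → [w].
/t/ (between /w/ and /u/) fails the environment for rule 1, so it stays [t].
/u/ (between /t/ and /v/): before a voiced consonant, so rule 3 applies → [uː].
/v/ stays [v].
/u/ (between /v/ and /v/): before a voiced consonant, so rule 3 applies → [uː].
/v/ — not in any rule's target class → [v].
/p/ (between /v/ and /a/) is in the target of rule 1 but the environment (word-initially) is not met → [p].
/a/ (between /p/ and /b/): before a voiced consonant, so rule 3 applies → [aː].
/b/ (between /a/ and /u/): rule 2 targets it, but not word-finally → unchanged [b].
/u/ (between /b/ and /t/) is in the target of rule 3 but the environment (before a voiced consonant) is not met → [u].
/t/ (word-final) is in the target of rule 1 but the environment (word-initially) is not met → [t].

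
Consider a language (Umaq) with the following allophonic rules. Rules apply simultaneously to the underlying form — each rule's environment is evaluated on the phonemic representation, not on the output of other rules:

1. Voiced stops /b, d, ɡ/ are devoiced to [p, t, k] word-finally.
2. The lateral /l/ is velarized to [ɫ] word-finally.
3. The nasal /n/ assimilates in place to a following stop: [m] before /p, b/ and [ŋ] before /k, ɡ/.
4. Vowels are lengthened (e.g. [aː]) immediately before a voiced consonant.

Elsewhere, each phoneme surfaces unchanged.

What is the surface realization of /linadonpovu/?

/l/ (word-initial) fails the environment for rule 2, so it stays [l].
/i/ — between /l/ and /n/, before a voiced consonant — surfaces as [iː] (rule 4).
/n/ (between /i/ and /a/) fails the environment for rule 3, so it stays [n].
/a/ (between /n/ and /d/): before a voiced consonant, so rule 4 applies → [aː].
/d/ (between /a/ and /o/) is in the target of rule 1 but the environment (word-finally) is not met → [d].
/o/ — between /d/ and /n/, before a voiced consonant — surfaces as [oː] (rule 4).
Rule 3 applies to /n/ (between /o/ and /p/: before a labial or velar stop) → [m].
/p/ stays [p].
/o/ (between /p/ and /v/) occurs before a voiced consonant → [oː] by rule 4.
/v/ stays [v].
/u/ — word-final; rule 4 does not apply here → [u].

[liːnaːdoːmpoːvu]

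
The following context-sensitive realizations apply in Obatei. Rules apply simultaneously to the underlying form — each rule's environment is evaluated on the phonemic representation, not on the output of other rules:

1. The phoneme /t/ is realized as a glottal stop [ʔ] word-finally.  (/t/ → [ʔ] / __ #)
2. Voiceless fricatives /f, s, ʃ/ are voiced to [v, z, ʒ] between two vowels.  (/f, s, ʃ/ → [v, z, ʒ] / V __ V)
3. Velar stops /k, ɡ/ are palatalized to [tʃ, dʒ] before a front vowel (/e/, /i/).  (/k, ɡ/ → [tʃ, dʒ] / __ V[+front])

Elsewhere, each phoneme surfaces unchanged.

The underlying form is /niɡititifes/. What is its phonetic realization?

[nidʒititives]

/n/ stays [n].
/i/ (between /n/ and /ɡ/) is unaffected → [i].
Rule 3 applies to /ɡ/ (between /i/ and /i/: before a front vowel) → [dʒ].
/i/ (between /ɡ/ and /t/): no rule targets it → [i].
/t/ (between /i/ and /i/) is in the target of rule 1 but the environment (word-finally) is not met → [t].
/i/ (between /t/ and /t/): no rule targets it → [i].
/t/ — between /i/ and /i/; rule 1 does not apply here → [t].
/i/ (between /t/ and /f/): no rule targets it → [i].
/f/ (between /i/ and /e/): between two vowels, so rule 2 applies → [v].
/e/ — not in any rule's target class → [e].
/s/ (word-final): rule 2 targets it, but not between two vowels → unchanged [s].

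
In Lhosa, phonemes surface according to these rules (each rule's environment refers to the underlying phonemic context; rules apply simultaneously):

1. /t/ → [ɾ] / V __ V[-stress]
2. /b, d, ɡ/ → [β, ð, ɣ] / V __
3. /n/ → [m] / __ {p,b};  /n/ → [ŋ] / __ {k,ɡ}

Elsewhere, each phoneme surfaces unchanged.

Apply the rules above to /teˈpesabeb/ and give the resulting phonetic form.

/t/ — word-initial; rule 1 does not apply here → [t].
/e/ (between /t/ and /p/): no rule targets it → [e].
/p/ stays [p].
/e/ — not in any rule's target class → [e].
/s/ (between /e/ and /a/) is unaffected → [s].
/a/ (between /s/ and /b/) is unaffected → [a].
/b/ (between /a/ and /e/): immediately after a vowel, so rule 2 applies → [β].
/e/ — not in any rule's target class → [e].
Rule 2 applies to /b/ (word-final: immediately after a vowel) → [β].

[teˈpesaβeβ]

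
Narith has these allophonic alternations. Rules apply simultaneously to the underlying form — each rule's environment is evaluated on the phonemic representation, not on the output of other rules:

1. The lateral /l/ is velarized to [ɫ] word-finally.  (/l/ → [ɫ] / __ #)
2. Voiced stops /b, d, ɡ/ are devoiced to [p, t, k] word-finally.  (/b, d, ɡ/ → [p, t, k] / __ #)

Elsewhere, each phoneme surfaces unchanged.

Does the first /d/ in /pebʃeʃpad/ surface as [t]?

Yes

/d/ — word-final, word-finally — surfaces as [t] (rule 2).
The actual realization is [t], which matches [t].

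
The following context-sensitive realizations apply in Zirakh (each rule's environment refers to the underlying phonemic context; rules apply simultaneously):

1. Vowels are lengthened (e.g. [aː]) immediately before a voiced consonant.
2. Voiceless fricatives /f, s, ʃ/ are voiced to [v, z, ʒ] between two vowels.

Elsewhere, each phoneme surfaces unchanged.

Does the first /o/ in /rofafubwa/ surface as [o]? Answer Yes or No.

/o/ — between /r/ and /f/; rule 1 does not apply here → [o].
The actual realization is [o], which matches [o].

Yes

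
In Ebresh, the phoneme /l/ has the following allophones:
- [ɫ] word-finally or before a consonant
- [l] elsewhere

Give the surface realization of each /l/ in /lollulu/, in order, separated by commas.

[l], [ɫ], [l], [l]

Occurrence 1 (position 1): no conditioning environment matches → elsewhere allophone [l].
Occurrence 2 (position 3): word-finally or before a consonant → [ɫ].
Occurrence 3 (position 4): no conditioning environment matches → elsewhere allophone [l].
Occurrence 4 (position 6): no conditioning environment matches → elsewhere allophone [l].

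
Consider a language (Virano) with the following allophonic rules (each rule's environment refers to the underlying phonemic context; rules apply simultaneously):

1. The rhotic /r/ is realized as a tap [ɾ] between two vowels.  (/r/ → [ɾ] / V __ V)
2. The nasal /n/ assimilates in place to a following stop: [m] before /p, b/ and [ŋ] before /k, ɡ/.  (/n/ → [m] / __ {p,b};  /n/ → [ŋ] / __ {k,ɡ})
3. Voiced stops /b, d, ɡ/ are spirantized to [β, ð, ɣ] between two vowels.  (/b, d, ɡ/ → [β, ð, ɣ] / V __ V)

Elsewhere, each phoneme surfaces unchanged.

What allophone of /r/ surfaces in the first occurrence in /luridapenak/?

[ɾ]

/r/ (between /u/ and /i/) occurs between two vowels → [ɾ] by rule 1.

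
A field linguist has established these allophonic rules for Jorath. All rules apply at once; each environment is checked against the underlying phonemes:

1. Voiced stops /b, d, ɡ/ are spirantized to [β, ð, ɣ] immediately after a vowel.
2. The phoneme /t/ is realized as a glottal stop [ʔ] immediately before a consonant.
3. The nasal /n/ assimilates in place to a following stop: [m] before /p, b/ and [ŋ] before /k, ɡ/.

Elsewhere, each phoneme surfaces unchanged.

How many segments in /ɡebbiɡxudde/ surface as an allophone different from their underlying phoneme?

3

Segments that undergo a rule: /b/ → [β] (rule 1); /ɡ/ → [ɣ] (rule 1); /d/ → [ð] (rule 1).
All other segments surface unchanged.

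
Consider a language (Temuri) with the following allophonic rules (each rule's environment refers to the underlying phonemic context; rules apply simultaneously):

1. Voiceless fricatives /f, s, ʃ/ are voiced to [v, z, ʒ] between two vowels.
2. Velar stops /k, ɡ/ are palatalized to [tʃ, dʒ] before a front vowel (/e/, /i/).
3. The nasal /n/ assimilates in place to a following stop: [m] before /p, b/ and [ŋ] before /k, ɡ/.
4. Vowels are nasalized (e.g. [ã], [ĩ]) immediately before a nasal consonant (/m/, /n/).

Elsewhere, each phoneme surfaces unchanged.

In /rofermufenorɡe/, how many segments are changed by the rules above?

Segments that undergo a rule: /f/ → [v] (rule 1); /f/ → [v] (rule 1); /e/ → [ẽ] (rule 4); /ɡ/ → [dʒ] (rule 2).
All other segments surface unchanged.

4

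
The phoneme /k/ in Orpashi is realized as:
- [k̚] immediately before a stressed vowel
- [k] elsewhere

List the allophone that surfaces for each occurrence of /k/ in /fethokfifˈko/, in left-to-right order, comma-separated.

[k], [k̚]

Occurrence 1 (position 6): no conditioning environment matches → elsewhere allophone [k].
Occurrence 2 (position 10): immediately before a stressed vowel → [k̚].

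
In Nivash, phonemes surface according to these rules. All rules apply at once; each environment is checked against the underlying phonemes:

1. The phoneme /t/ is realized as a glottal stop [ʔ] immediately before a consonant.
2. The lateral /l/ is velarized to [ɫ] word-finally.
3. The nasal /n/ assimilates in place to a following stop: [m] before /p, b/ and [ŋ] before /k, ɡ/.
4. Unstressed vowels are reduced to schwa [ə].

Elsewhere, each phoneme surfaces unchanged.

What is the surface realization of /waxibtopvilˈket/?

[wəxəbtəpvəlˈket]

/a/ — between /w/ and /x/, in an unstressed syllable — surfaces as [ə] (rule 4).
/i/ — between /x/ and /b/, in an unstressed syllable — surfaces as [ə] (rule 4).
/t/ — between /b/ and /o/; rule 1 does not apply here → [t].
/o/ (between /t/ and /p/): in an unstressed syllable, so rule 4 applies → [ə].
/i/ — between /v/ and /l/, in an unstressed syllable — surfaces as [ə] (rule 4).
/l/ (between /i/ and /k/): rule 2 targets it, but not word-finally → unchanged [l].
/e/ (between /k/ and /t/) is in the target of rule 4 but the environment (in an unstressed syllable) is not met → [e].
/t/ (word-final) fails the environment for rule 1, so it stays [t].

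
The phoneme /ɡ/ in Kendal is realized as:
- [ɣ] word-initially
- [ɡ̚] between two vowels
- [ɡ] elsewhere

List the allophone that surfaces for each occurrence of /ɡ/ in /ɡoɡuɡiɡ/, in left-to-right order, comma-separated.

Occurrence 1 (position 1): word-initially → [ɣ].
Occurrence 2 (position 3): between two vowels → [ɡ̚].
Occurrence 3 (position 5): between two vowels → [ɡ̚].
Occurrence 4 (position 7): no conditioning environment matches → elsewhere allophone [ɡ].

[ɣ], [ɡ̚], [ɡ̚], [ɡ]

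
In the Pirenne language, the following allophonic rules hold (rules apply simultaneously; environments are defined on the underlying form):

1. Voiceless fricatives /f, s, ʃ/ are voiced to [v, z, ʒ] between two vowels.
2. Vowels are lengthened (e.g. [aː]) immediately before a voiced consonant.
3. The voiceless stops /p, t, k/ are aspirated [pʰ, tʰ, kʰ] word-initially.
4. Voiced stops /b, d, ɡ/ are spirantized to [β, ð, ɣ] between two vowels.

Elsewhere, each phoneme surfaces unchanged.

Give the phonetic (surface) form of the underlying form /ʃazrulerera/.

/ʃ/ (word-initial) fails the environment for rule 1, so it stays [ʃ].
/a/ (between /ʃ/ and /z/) occurs before a voiced consonant → [aː] by rule 2.
/z/ — not in any rule's target class → [z].
/r/ (between /z/ and /u/) is unaffected → [r].
/u/ (between /r/ and /l/) occurs before a voiced consonant → [uː] by rule 2.
/l/ — not in any rule's target class → [l].
Rule 2 applies to /e/ (between /l/ and /r/: before a voiced consonant) → [eː].
/r/ — not in any rule's target class → [r].
/e/ — between /r/ and /r/, before a voiced consonant — surfaces as [eː] (rule 2).
/r/ (between /e/ and /a/) is unaffected → [r].
/a/ (word-final) fails the environment for rule 2, so it stays [a].

[ʃaːzruːleːreːra]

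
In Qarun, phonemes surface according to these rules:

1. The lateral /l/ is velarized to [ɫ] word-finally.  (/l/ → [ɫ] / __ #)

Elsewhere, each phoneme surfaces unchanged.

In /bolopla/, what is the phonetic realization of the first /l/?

/l/ (between /o/ and /o/): rule 1 targets it, but not word-finally → unchanged [l].

[l]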